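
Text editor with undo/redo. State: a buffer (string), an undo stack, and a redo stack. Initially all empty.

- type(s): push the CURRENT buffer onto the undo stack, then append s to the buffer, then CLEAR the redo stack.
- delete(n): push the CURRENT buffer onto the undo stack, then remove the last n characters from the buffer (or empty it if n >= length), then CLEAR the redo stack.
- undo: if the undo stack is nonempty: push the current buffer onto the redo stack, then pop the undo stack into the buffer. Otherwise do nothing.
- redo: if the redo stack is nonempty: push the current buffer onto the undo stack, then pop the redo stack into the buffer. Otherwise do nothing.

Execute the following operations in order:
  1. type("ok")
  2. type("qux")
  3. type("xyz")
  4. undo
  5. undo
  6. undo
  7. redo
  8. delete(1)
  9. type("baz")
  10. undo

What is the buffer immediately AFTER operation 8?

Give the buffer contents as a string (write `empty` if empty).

Answer: o

Derivation:
After op 1 (type): buf='ok' undo_depth=1 redo_depth=0
After op 2 (type): buf='okqux' undo_depth=2 redo_depth=0
After op 3 (type): buf='okquxxyz' undo_depth=3 redo_depth=0
After op 4 (undo): buf='okqux' undo_depth=2 redo_depth=1
After op 5 (undo): buf='ok' undo_depth=1 redo_depth=2
After op 6 (undo): buf='(empty)' undo_depth=0 redo_depth=3
After op 7 (redo): buf='ok' undo_depth=1 redo_depth=2
After op 8 (delete): buf='o' undo_depth=2 redo_depth=0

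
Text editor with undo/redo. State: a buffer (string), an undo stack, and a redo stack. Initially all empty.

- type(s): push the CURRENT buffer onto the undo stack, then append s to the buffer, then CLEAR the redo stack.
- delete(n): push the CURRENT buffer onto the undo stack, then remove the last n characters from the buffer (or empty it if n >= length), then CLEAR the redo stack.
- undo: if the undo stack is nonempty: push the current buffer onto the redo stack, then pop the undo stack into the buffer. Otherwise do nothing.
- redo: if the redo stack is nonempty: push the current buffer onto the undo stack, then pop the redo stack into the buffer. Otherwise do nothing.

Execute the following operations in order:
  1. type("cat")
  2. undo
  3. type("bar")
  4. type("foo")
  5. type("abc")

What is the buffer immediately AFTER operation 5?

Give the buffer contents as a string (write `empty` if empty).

After op 1 (type): buf='cat' undo_depth=1 redo_depth=0
After op 2 (undo): buf='(empty)' undo_depth=0 redo_depth=1
After op 3 (type): buf='bar' undo_depth=1 redo_depth=0
After op 4 (type): buf='barfoo' undo_depth=2 redo_depth=0
After op 5 (type): buf='barfooabc' undo_depth=3 redo_depth=0

Answer: barfooabc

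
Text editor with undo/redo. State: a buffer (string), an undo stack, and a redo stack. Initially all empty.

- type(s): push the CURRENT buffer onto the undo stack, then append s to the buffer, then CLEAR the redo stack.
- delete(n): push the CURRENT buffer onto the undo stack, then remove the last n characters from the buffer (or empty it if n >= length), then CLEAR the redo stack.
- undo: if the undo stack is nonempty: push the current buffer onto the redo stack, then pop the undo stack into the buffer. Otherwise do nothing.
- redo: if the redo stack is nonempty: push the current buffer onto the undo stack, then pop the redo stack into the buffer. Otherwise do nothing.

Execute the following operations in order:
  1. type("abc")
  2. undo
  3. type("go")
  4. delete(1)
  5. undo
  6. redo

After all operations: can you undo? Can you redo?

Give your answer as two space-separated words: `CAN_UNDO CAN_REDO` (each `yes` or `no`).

Answer: yes no

Derivation:
After op 1 (type): buf='abc' undo_depth=1 redo_depth=0
After op 2 (undo): buf='(empty)' undo_depth=0 redo_depth=1
After op 3 (type): buf='go' undo_depth=1 redo_depth=0
After op 4 (delete): buf='g' undo_depth=2 redo_depth=0
After op 5 (undo): buf='go' undo_depth=1 redo_depth=1
After op 6 (redo): buf='g' undo_depth=2 redo_depth=0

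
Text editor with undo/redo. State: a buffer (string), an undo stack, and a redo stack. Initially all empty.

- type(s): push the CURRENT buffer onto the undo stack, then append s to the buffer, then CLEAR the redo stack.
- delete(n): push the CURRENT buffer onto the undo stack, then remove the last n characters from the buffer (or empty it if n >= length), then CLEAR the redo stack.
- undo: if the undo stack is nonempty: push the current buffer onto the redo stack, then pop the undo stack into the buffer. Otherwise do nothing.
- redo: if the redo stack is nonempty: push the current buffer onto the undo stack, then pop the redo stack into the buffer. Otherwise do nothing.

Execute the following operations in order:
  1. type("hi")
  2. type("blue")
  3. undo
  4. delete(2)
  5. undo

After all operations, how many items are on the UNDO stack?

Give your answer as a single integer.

After op 1 (type): buf='hi' undo_depth=1 redo_depth=0
After op 2 (type): buf='hiblue' undo_depth=2 redo_depth=0
After op 3 (undo): buf='hi' undo_depth=1 redo_depth=1
After op 4 (delete): buf='(empty)' undo_depth=2 redo_depth=0
After op 5 (undo): buf='hi' undo_depth=1 redo_depth=1

Answer: 1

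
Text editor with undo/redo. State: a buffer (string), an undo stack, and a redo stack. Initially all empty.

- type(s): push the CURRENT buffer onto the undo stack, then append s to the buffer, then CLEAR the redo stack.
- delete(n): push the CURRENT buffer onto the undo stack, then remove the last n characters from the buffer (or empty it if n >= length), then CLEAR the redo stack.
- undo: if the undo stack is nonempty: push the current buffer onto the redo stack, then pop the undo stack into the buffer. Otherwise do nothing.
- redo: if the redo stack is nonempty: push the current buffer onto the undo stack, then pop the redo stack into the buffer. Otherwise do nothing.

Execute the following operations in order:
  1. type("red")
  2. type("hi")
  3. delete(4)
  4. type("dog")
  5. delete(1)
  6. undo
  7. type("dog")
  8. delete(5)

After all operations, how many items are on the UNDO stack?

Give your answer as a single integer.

After op 1 (type): buf='red' undo_depth=1 redo_depth=0
After op 2 (type): buf='redhi' undo_depth=2 redo_depth=0
After op 3 (delete): buf='r' undo_depth=3 redo_depth=0
After op 4 (type): buf='rdog' undo_depth=4 redo_depth=0
After op 5 (delete): buf='rdo' undo_depth=5 redo_depth=0
After op 6 (undo): buf='rdog' undo_depth=4 redo_depth=1
After op 7 (type): buf='rdogdog' undo_depth=5 redo_depth=0
After op 8 (delete): buf='rd' undo_depth=6 redo_depth=0

Answer: 6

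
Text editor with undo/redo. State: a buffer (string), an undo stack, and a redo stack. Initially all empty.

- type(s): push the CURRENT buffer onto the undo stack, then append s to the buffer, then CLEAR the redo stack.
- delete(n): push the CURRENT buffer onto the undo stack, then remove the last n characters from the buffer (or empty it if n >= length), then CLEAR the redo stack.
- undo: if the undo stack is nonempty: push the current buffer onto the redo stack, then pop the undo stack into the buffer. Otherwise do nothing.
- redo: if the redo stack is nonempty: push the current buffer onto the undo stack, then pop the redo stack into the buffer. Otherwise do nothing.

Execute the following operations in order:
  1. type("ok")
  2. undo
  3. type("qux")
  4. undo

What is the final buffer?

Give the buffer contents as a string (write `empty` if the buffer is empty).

Answer: empty

Derivation:
After op 1 (type): buf='ok' undo_depth=1 redo_depth=0
After op 2 (undo): buf='(empty)' undo_depth=0 redo_depth=1
After op 3 (type): buf='qux' undo_depth=1 redo_depth=0
After op 4 (undo): buf='(empty)' undo_depth=0 redo_depth=1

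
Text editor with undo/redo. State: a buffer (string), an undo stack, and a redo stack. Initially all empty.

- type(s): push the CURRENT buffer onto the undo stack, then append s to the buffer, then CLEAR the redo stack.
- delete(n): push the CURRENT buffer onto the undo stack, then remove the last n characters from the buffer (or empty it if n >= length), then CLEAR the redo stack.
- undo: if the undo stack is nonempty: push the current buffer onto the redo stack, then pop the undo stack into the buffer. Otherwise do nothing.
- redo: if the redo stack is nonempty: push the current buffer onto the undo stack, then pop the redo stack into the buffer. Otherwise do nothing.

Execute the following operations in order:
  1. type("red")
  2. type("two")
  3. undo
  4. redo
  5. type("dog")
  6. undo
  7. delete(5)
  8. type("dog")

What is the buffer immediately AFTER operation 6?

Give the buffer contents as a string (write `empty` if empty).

After op 1 (type): buf='red' undo_depth=1 redo_depth=0
After op 2 (type): buf='redtwo' undo_depth=2 redo_depth=0
After op 3 (undo): buf='red' undo_depth=1 redo_depth=1
After op 4 (redo): buf='redtwo' undo_depth=2 redo_depth=0
After op 5 (type): buf='redtwodog' undo_depth=3 redo_depth=0
After op 6 (undo): buf='redtwo' undo_depth=2 redo_depth=1

Answer: redtwo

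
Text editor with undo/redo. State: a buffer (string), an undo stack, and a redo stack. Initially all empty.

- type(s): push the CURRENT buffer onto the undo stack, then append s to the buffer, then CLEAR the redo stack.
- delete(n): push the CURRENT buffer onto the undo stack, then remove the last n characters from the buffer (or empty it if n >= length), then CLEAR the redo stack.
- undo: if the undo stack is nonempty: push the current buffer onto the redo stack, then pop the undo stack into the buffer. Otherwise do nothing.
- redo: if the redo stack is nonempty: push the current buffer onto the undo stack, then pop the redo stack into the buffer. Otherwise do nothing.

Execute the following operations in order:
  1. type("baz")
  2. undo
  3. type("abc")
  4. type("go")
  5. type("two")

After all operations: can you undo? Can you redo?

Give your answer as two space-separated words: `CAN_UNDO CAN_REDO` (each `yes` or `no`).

After op 1 (type): buf='baz' undo_depth=1 redo_depth=0
After op 2 (undo): buf='(empty)' undo_depth=0 redo_depth=1
After op 3 (type): buf='abc' undo_depth=1 redo_depth=0
After op 4 (type): buf='abcgo' undo_depth=2 redo_depth=0
After op 5 (type): buf='abcgotwo' undo_depth=3 redo_depth=0

Answer: yes no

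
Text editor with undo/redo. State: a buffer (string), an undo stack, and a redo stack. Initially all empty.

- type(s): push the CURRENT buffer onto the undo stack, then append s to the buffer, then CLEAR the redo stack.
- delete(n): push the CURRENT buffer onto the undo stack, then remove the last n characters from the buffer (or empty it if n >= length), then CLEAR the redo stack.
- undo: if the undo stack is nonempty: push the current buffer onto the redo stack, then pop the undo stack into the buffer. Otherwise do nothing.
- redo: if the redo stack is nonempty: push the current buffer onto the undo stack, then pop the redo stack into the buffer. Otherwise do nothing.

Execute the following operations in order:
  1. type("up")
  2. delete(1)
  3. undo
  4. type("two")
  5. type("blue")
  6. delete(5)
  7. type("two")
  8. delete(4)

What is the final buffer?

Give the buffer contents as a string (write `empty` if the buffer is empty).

Answer: upt

Derivation:
After op 1 (type): buf='up' undo_depth=1 redo_depth=0
After op 2 (delete): buf='u' undo_depth=2 redo_depth=0
After op 3 (undo): buf='up' undo_depth=1 redo_depth=1
After op 4 (type): buf='uptwo' undo_depth=2 redo_depth=0
After op 5 (type): buf='uptwoblue' undo_depth=3 redo_depth=0
After op 6 (delete): buf='uptw' undo_depth=4 redo_depth=0
After op 7 (type): buf='uptwtwo' undo_depth=5 redo_depth=0
After op 8 (delete): buf='upt' undo_depth=6 redo_depth=0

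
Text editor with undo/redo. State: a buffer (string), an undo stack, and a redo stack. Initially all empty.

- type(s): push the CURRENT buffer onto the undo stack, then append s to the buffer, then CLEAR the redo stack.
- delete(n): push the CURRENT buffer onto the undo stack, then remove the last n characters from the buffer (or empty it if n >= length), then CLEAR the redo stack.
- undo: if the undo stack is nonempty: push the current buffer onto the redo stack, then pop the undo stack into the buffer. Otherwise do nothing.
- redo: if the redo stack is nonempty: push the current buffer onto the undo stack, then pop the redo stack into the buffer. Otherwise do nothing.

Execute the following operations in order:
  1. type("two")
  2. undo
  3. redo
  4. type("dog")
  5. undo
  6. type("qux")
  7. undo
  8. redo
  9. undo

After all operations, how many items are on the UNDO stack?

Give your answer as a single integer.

After op 1 (type): buf='two' undo_depth=1 redo_depth=0
After op 2 (undo): buf='(empty)' undo_depth=0 redo_depth=1
After op 3 (redo): buf='two' undo_depth=1 redo_depth=0
After op 4 (type): buf='twodog' undo_depth=2 redo_depth=0
After op 5 (undo): buf='two' undo_depth=1 redo_depth=1
After op 6 (type): buf='twoqux' undo_depth=2 redo_depth=0
After op 7 (undo): buf='two' undo_depth=1 redo_depth=1
After op 8 (redo): buf='twoqux' undo_depth=2 redo_depth=0
After op 9 (undo): buf='two' undo_depth=1 redo_depth=1

Answer: 1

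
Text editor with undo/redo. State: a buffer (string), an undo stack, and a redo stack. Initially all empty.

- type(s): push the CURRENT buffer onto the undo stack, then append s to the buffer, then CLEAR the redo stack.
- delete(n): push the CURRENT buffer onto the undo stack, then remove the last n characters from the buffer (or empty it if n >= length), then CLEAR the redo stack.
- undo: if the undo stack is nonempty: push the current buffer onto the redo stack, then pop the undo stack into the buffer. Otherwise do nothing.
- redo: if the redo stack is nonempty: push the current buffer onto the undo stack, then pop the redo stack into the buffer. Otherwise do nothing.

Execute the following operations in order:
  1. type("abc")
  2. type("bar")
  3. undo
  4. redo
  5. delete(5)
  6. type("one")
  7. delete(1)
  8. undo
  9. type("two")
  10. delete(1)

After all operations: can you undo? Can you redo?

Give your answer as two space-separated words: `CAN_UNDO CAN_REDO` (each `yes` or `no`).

After op 1 (type): buf='abc' undo_depth=1 redo_depth=0
After op 2 (type): buf='abcbar' undo_depth=2 redo_depth=0
After op 3 (undo): buf='abc' undo_depth=1 redo_depth=1
After op 4 (redo): buf='abcbar' undo_depth=2 redo_depth=0
After op 5 (delete): buf='a' undo_depth=3 redo_depth=0
After op 6 (type): buf='aone' undo_depth=4 redo_depth=0
After op 7 (delete): buf='aon' undo_depth=5 redo_depth=0
After op 8 (undo): buf='aone' undo_depth=4 redo_depth=1
After op 9 (type): buf='aonetwo' undo_depth=5 redo_depth=0
After op 10 (delete): buf='aonetw' undo_depth=6 redo_depth=0

Answer: yes no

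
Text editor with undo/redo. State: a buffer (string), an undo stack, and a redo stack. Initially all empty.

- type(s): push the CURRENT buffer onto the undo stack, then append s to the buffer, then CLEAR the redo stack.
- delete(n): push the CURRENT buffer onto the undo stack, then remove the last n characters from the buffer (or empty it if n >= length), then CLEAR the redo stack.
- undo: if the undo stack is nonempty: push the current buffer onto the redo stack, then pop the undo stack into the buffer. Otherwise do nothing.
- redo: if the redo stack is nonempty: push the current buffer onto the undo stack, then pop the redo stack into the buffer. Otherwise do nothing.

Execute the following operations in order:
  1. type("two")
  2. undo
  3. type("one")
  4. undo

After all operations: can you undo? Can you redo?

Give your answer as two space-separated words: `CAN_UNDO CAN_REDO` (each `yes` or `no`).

After op 1 (type): buf='two' undo_depth=1 redo_depth=0
After op 2 (undo): buf='(empty)' undo_depth=0 redo_depth=1
After op 3 (type): buf='one' undo_depth=1 redo_depth=0
After op 4 (undo): buf='(empty)' undo_depth=0 redo_depth=1

Answer: no yes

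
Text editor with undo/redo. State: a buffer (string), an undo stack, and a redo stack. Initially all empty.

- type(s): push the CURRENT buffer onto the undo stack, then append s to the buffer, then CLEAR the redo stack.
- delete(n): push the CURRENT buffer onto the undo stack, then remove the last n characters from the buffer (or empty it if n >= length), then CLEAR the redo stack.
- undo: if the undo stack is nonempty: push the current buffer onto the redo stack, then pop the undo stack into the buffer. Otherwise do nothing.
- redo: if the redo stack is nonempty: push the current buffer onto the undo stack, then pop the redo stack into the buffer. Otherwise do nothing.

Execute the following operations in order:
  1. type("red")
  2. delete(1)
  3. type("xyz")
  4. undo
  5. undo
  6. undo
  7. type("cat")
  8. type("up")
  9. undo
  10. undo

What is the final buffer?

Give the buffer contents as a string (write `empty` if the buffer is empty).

After op 1 (type): buf='red' undo_depth=1 redo_depth=0
After op 2 (delete): buf='re' undo_depth=2 redo_depth=0
After op 3 (type): buf='rexyz' undo_depth=3 redo_depth=0
After op 4 (undo): buf='re' undo_depth=2 redo_depth=1
After op 5 (undo): buf='red' undo_depth=1 redo_depth=2
After op 6 (undo): buf='(empty)' undo_depth=0 redo_depth=3
After op 7 (type): buf='cat' undo_depth=1 redo_depth=0
After op 8 (type): buf='catup' undo_depth=2 redo_depth=0
After op 9 (undo): buf='cat' undo_depth=1 redo_depth=1
After op 10 (undo): buf='(empty)' undo_depth=0 redo_depth=2

Answer: empty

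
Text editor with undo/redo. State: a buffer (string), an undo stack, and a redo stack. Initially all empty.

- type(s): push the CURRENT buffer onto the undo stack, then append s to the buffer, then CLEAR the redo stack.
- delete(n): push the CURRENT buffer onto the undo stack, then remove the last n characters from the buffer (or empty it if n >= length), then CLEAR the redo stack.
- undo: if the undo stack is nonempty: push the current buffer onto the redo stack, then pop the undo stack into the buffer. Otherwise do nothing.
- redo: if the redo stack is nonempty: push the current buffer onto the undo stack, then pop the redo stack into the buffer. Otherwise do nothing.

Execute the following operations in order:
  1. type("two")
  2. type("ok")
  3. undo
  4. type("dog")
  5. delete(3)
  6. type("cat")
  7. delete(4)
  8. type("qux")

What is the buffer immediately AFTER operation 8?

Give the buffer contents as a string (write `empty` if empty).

After op 1 (type): buf='two' undo_depth=1 redo_depth=0
After op 2 (type): buf='twook' undo_depth=2 redo_depth=0
After op 3 (undo): buf='two' undo_depth=1 redo_depth=1
After op 4 (type): buf='twodog' undo_depth=2 redo_depth=0
After op 5 (delete): buf='two' undo_depth=3 redo_depth=0
After op 6 (type): buf='twocat' undo_depth=4 redo_depth=0
After op 7 (delete): buf='tw' undo_depth=5 redo_depth=0
After op 8 (type): buf='twqux' undo_depth=6 redo_depth=0

Answer: twqux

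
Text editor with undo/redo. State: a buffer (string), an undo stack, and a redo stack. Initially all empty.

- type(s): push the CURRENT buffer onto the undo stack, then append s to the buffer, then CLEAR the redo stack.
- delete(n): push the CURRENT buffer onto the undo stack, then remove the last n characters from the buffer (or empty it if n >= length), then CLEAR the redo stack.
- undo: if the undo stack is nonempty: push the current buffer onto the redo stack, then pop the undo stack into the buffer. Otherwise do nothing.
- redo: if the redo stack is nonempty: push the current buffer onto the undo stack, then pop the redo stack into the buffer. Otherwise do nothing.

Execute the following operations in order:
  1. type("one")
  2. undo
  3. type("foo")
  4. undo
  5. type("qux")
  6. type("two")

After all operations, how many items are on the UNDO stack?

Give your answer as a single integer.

After op 1 (type): buf='one' undo_depth=1 redo_depth=0
After op 2 (undo): buf='(empty)' undo_depth=0 redo_depth=1
After op 3 (type): buf='foo' undo_depth=1 redo_depth=0
After op 4 (undo): buf='(empty)' undo_depth=0 redo_depth=1
After op 5 (type): buf='qux' undo_depth=1 redo_depth=0
After op 6 (type): buf='quxtwo' undo_depth=2 redo_depth=0

Answer: 2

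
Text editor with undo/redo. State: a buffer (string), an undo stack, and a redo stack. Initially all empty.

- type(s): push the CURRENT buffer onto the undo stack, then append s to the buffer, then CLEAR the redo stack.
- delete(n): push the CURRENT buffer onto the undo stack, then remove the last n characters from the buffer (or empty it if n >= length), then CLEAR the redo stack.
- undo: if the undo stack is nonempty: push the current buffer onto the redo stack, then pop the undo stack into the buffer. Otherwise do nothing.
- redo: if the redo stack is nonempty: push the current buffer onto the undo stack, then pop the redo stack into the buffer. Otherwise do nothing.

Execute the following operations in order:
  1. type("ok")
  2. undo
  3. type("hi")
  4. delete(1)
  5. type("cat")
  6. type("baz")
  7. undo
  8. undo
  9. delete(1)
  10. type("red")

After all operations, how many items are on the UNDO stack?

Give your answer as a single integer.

After op 1 (type): buf='ok' undo_depth=1 redo_depth=0
After op 2 (undo): buf='(empty)' undo_depth=0 redo_depth=1
After op 3 (type): buf='hi' undo_depth=1 redo_depth=0
After op 4 (delete): buf='h' undo_depth=2 redo_depth=0
After op 5 (type): buf='hcat' undo_depth=3 redo_depth=0
After op 6 (type): buf='hcatbaz' undo_depth=4 redo_depth=0
After op 7 (undo): buf='hcat' undo_depth=3 redo_depth=1
After op 8 (undo): buf='h' undo_depth=2 redo_depth=2
After op 9 (delete): buf='(empty)' undo_depth=3 redo_depth=0
After op 10 (type): buf='red' undo_depth=4 redo_depth=0

Answer: 4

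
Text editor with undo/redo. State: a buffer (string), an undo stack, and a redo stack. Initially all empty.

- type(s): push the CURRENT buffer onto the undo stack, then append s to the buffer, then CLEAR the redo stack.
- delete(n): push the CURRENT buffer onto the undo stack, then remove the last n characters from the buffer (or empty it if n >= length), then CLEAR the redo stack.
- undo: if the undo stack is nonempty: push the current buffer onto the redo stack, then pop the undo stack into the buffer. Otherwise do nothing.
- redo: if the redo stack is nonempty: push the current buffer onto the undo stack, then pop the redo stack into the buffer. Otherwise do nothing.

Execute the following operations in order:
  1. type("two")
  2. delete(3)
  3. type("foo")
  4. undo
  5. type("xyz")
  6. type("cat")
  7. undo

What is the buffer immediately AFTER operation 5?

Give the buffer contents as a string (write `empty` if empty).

Answer: xyz

Derivation:
After op 1 (type): buf='two' undo_depth=1 redo_depth=0
After op 2 (delete): buf='(empty)' undo_depth=2 redo_depth=0
After op 3 (type): buf='foo' undo_depth=3 redo_depth=0
After op 4 (undo): buf='(empty)' undo_depth=2 redo_depth=1
After op 5 (type): buf='xyz' undo_depth=3 redo_depth=0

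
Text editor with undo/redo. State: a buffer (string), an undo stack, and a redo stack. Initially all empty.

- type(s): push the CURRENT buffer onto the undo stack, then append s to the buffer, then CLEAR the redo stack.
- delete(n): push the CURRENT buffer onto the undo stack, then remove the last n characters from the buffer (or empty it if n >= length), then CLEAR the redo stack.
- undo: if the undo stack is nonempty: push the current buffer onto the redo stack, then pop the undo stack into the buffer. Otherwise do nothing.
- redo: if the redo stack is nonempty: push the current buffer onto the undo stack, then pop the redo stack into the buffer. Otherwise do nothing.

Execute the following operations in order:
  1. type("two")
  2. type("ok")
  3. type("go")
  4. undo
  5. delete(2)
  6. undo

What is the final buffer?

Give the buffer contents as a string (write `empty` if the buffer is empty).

Answer: twook

Derivation:
After op 1 (type): buf='two' undo_depth=1 redo_depth=0
After op 2 (type): buf='twook' undo_depth=2 redo_depth=0
After op 3 (type): buf='twookgo' undo_depth=3 redo_depth=0
After op 4 (undo): buf='twook' undo_depth=2 redo_depth=1
After op 5 (delete): buf='two' undo_depth=3 redo_depth=0
After op 6 (undo): buf='twook' undo_depth=2 redo_depth=1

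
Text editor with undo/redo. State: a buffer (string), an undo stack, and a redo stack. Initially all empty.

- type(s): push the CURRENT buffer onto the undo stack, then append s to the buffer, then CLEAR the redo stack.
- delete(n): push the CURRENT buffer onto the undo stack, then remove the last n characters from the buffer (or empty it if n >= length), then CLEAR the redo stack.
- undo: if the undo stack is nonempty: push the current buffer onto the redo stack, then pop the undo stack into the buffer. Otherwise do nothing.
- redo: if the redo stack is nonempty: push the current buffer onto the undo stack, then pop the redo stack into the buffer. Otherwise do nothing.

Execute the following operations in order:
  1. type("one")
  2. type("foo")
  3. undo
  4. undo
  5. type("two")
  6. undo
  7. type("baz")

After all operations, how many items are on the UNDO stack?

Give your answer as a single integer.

Answer: 1

Derivation:
After op 1 (type): buf='one' undo_depth=1 redo_depth=0
After op 2 (type): buf='onefoo' undo_depth=2 redo_depth=0
After op 3 (undo): buf='one' undo_depth=1 redo_depth=1
After op 4 (undo): buf='(empty)' undo_depth=0 redo_depth=2
After op 5 (type): buf='two' undo_depth=1 redo_depth=0
After op 6 (undo): buf='(empty)' undo_depth=0 redo_depth=1
After op 7 (type): buf='baz' undo_depth=1 redo_depth=0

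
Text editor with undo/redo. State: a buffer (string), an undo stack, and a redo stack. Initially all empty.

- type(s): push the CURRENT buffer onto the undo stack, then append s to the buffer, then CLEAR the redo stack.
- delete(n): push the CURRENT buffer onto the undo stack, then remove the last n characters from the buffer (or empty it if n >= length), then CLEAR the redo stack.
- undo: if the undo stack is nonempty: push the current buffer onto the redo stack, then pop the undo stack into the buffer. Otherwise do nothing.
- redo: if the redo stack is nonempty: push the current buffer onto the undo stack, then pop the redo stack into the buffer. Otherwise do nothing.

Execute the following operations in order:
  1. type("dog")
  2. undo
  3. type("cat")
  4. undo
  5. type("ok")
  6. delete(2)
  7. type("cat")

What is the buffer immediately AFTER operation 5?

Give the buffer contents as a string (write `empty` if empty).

After op 1 (type): buf='dog' undo_depth=1 redo_depth=0
After op 2 (undo): buf='(empty)' undo_depth=0 redo_depth=1
After op 3 (type): buf='cat' undo_depth=1 redo_depth=0
After op 4 (undo): buf='(empty)' undo_depth=0 redo_depth=1
After op 5 (type): buf='ok' undo_depth=1 redo_depth=0

Answer: ok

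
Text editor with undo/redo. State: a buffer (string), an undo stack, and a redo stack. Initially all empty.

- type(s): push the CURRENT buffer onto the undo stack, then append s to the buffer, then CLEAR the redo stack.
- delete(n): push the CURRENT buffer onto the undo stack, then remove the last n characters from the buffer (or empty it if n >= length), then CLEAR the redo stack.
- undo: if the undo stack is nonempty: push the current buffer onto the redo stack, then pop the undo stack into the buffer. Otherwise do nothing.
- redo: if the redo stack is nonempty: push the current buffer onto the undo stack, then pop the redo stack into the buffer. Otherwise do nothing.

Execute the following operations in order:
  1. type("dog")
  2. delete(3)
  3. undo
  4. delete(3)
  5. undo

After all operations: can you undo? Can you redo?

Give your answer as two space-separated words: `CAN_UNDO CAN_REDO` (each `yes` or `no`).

Answer: yes yes

Derivation:
After op 1 (type): buf='dog' undo_depth=1 redo_depth=0
After op 2 (delete): buf='(empty)' undo_depth=2 redo_depth=0
After op 3 (undo): buf='dog' undo_depth=1 redo_depth=1
After op 4 (delete): buf='(empty)' undo_depth=2 redo_depth=0
After op 5 (undo): buf='dog' undo_depth=1 redo_depth=1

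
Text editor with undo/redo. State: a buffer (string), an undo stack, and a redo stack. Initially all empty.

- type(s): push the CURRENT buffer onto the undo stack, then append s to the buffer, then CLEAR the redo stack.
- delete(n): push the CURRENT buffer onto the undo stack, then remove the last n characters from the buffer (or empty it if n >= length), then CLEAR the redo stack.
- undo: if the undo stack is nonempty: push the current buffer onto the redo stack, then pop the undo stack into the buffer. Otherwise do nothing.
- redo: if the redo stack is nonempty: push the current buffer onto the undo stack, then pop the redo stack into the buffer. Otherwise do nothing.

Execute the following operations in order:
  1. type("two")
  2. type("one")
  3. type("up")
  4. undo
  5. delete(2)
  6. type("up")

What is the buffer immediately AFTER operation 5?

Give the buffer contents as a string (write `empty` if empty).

Answer: twoo

Derivation:
After op 1 (type): buf='two' undo_depth=1 redo_depth=0
After op 2 (type): buf='twoone' undo_depth=2 redo_depth=0
After op 3 (type): buf='twooneup' undo_depth=3 redo_depth=0
After op 4 (undo): buf='twoone' undo_depth=2 redo_depth=1
After op 5 (delete): buf='twoo' undo_depth=3 redo_depth=0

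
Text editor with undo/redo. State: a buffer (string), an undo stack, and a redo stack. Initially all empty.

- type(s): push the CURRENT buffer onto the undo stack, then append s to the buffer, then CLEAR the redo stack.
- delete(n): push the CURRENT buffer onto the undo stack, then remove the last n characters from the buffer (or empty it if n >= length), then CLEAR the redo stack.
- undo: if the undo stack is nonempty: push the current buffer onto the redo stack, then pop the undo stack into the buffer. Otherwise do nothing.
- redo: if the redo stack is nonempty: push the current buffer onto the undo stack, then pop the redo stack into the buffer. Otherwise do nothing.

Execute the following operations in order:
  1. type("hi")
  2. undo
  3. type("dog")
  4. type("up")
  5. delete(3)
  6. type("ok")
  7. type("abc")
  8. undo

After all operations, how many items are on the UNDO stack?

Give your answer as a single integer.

Answer: 4

Derivation:
After op 1 (type): buf='hi' undo_depth=1 redo_depth=0
After op 2 (undo): buf='(empty)' undo_depth=0 redo_depth=1
After op 3 (type): buf='dog' undo_depth=1 redo_depth=0
After op 4 (type): buf='dogup' undo_depth=2 redo_depth=0
After op 5 (delete): buf='do' undo_depth=3 redo_depth=0
After op 6 (type): buf='dook' undo_depth=4 redo_depth=0
After op 7 (type): buf='dookabc' undo_depth=5 redo_depth=0
After op 8 (undo): buf='dook' undo_depth=4 redo_depth=1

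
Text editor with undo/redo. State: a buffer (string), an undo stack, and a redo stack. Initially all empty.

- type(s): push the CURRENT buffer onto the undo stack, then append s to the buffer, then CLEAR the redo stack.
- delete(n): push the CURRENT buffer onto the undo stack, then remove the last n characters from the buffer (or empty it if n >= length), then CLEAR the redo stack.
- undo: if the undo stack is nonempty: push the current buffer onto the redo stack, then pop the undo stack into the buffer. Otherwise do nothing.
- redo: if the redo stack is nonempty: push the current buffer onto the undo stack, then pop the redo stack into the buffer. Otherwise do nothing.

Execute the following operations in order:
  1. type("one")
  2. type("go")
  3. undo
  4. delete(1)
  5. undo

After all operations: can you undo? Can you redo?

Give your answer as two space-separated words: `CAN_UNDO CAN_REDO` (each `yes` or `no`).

Answer: yes yes

Derivation:
After op 1 (type): buf='one' undo_depth=1 redo_depth=0
After op 2 (type): buf='onego' undo_depth=2 redo_depth=0
After op 3 (undo): buf='one' undo_depth=1 redo_depth=1
After op 4 (delete): buf='on' undo_depth=2 redo_depth=0
After op 5 (undo): buf='one' undo_depth=1 redo_depth=1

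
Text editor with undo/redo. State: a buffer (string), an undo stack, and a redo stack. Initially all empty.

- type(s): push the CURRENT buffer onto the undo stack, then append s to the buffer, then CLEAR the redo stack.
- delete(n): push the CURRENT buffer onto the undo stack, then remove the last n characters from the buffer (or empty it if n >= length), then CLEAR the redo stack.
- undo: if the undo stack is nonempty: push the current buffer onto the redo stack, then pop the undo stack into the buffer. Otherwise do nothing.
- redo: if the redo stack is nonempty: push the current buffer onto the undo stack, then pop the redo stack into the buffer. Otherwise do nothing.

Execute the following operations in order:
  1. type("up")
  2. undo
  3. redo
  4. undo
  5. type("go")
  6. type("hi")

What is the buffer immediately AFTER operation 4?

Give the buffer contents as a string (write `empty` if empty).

Answer: empty

Derivation:
After op 1 (type): buf='up' undo_depth=1 redo_depth=0
After op 2 (undo): buf='(empty)' undo_depth=0 redo_depth=1
After op 3 (redo): buf='up' undo_depth=1 redo_depth=0
After op 4 (undo): buf='(empty)' undo_depth=0 redo_depth=1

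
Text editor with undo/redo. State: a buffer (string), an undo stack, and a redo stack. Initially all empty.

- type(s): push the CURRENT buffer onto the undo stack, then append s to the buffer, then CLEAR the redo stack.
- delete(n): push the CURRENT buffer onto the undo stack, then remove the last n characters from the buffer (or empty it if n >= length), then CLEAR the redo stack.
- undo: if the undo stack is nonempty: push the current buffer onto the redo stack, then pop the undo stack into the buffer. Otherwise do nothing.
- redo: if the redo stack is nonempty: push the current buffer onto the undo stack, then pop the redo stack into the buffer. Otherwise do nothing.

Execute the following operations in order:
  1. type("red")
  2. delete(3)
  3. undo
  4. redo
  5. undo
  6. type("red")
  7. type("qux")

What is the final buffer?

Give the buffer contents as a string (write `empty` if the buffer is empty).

Answer: redredqux

Derivation:
After op 1 (type): buf='red' undo_depth=1 redo_depth=0
After op 2 (delete): buf='(empty)' undo_depth=2 redo_depth=0
After op 3 (undo): buf='red' undo_depth=1 redo_depth=1
After op 4 (redo): buf='(empty)' undo_depth=2 redo_depth=0
After op 5 (undo): buf='red' undo_depth=1 redo_depth=1
After op 6 (type): buf='redred' undo_depth=2 redo_depth=0
After op 7 (type): buf='redredqux' undo_depth=3 redo_depth=0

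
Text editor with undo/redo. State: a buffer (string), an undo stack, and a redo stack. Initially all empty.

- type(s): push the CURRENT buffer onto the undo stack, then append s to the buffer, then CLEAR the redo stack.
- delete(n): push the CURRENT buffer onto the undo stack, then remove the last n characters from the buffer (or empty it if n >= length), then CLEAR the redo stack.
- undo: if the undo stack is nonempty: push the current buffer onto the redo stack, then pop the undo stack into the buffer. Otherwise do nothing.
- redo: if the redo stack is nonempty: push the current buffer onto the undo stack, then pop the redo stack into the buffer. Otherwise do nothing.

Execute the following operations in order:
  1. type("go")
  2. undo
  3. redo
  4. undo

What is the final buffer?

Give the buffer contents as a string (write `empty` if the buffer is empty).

After op 1 (type): buf='go' undo_depth=1 redo_depth=0
After op 2 (undo): buf='(empty)' undo_depth=0 redo_depth=1
After op 3 (redo): buf='go' undo_depth=1 redo_depth=0
After op 4 (undo): buf='(empty)' undo_depth=0 redo_depth=1

Answer: empty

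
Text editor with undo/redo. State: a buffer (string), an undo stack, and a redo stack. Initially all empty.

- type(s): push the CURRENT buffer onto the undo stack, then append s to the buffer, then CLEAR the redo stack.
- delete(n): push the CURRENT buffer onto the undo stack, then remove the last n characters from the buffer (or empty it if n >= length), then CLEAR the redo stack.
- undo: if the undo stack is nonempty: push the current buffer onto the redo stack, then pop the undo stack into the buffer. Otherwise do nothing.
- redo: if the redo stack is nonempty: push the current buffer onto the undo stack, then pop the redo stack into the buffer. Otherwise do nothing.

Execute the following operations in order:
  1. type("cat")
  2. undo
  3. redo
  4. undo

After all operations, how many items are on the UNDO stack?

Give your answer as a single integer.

Answer: 0

Derivation:
After op 1 (type): buf='cat' undo_depth=1 redo_depth=0
After op 2 (undo): buf='(empty)' undo_depth=0 redo_depth=1
After op 3 (redo): buf='cat' undo_depth=1 redo_depth=0
After op 4 (undo): buf='(empty)' undo_depth=0 redo_depth=1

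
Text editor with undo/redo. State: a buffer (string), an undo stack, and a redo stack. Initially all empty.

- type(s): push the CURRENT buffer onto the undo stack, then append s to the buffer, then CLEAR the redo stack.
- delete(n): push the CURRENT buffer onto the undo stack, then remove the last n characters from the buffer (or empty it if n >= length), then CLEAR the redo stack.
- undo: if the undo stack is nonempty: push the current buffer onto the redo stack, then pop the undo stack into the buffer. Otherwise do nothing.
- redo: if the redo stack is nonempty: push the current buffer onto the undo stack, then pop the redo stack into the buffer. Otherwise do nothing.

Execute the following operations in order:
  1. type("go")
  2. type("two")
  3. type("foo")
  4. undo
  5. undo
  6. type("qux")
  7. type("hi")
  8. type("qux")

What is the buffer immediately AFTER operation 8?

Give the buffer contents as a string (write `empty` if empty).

After op 1 (type): buf='go' undo_depth=1 redo_depth=0
After op 2 (type): buf='gotwo' undo_depth=2 redo_depth=0
After op 3 (type): buf='gotwofoo' undo_depth=3 redo_depth=0
After op 4 (undo): buf='gotwo' undo_depth=2 redo_depth=1
After op 5 (undo): buf='go' undo_depth=1 redo_depth=2
After op 6 (type): buf='goqux' undo_depth=2 redo_depth=0
After op 7 (type): buf='goquxhi' undo_depth=3 redo_depth=0
After op 8 (type): buf='goquxhiqux' undo_depth=4 redo_depth=0

Answer: goquxhiqux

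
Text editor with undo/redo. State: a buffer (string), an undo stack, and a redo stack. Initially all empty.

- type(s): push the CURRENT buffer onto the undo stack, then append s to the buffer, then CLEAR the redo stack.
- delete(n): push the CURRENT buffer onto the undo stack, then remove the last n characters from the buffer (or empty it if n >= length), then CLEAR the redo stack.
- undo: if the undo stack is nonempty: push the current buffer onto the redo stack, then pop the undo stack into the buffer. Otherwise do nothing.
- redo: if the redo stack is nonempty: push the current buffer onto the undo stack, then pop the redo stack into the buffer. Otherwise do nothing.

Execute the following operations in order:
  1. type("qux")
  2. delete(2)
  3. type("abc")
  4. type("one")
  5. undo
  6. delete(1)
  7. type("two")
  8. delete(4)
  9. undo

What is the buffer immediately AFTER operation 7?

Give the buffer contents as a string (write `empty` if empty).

Answer: qabtwo

Derivation:
After op 1 (type): buf='qux' undo_depth=1 redo_depth=0
After op 2 (delete): buf='q' undo_depth=2 redo_depth=0
After op 3 (type): buf='qabc' undo_depth=3 redo_depth=0
After op 4 (type): buf='qabcone' undo_depth=4 redo_depth=0
After op 5 (undo): buf='qabc' undo_depth=3 redo_depth=1
After op 6 (delete): buf='qab' undo_depth=4 redo_depth=0
After op 7 (type): buf='qabtwo' undo_depth=5 redo_depth=0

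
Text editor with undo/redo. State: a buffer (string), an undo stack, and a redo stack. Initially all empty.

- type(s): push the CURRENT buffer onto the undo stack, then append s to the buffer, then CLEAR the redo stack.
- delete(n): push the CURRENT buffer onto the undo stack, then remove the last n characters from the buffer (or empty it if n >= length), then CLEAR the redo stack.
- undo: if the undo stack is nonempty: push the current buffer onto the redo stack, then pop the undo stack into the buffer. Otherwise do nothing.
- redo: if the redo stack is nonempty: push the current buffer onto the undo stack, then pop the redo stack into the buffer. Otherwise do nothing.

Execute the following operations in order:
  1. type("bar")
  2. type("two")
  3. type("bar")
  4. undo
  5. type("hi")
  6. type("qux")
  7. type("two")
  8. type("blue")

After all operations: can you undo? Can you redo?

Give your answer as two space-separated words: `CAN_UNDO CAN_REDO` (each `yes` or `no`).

After op 1 (type): buf='bar' undo_depth=1 redo_depth=0
After op 2 (type): buf='bartwo' undo_depth=2 redo_depth=0
After op 3 (type): buf='bartwobar' undo_depth=3 redo_depth=0
After op 4 (undo): buf='bartwo' undo_depth=2 redo_depth=1
After op 5 (type): buf='bartwohi' undo_depth=3 redo_depth=0
After op 6 (type): buf='bartwohiqux' undo_depth=4 redo_depth=0
After op 7 (type): buf='bartwohiquxtwo' undo_depth=5 redo_depth=0
After op 8 (type): buf='bartwohiquxtwoblue' undo_depth=6 redo_depth=0

Answer: yes no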